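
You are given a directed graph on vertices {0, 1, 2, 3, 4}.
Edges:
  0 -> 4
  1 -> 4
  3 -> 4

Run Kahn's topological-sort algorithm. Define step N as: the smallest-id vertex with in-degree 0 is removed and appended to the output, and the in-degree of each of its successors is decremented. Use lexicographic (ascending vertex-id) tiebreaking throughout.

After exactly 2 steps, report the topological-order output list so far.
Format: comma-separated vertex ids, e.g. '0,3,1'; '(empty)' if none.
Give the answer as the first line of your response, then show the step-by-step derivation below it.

0,1

step 1: output 0; order=[0]; indeg=(0,0,0,0,2)
step 2: output 1; order=[0,1]; indeg=(0,0,0,0,1)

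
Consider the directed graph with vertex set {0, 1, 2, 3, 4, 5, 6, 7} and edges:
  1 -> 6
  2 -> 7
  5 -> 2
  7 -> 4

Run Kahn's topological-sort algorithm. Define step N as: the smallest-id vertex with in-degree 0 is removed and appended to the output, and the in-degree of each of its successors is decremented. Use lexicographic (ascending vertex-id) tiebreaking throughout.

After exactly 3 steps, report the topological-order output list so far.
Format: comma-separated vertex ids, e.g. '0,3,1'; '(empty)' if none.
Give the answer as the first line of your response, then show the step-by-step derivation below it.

0,1,3

step 1: output 0; order=[0]; indeg=(0,0,1,0,1,0,1,1)
step 2: output 1; order=[0,1]; indeg=(0,0,1,0,1,0,0,1)
step 3: output 3; order=[0,1,3]; indeg=(0,0,1,0,1,0,0,1)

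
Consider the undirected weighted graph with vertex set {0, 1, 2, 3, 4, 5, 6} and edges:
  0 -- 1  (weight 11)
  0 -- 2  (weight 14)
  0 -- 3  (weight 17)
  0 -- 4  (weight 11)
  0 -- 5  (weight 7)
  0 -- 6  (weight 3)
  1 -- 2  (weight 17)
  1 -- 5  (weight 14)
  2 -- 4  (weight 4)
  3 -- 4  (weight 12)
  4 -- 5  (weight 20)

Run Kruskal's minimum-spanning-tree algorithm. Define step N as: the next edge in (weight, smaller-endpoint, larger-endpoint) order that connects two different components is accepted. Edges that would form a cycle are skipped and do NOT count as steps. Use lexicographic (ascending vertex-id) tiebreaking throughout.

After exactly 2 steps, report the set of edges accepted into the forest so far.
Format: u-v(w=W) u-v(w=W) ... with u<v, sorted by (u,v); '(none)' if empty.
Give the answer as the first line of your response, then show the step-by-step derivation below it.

0-6(w=3) 2-4(w=4)

step 1: add edge 0-6 (w=3); MST = {0-6(w=3)}
step 2: add edge 2-4 (w=4); MST = {0-6(w=3) 2-4(w=4)}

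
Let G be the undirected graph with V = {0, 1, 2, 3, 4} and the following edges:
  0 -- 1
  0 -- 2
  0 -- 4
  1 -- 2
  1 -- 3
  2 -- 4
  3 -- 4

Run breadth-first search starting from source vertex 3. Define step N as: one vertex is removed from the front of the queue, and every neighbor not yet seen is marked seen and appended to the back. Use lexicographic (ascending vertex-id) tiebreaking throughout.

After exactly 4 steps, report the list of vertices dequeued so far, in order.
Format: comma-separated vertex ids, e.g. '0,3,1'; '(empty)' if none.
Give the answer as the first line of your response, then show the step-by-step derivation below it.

3,1,4,0

step 1: dequeue 3; queue=[1,4]; order=3
step 2: dequeue 1; queue=[4,0,2]; order=3,1
step 3: dequeue 4; queue=[0,2]; order=3,1,4
step 4: dequeue 0; queue=[2]; order=3,1,4,0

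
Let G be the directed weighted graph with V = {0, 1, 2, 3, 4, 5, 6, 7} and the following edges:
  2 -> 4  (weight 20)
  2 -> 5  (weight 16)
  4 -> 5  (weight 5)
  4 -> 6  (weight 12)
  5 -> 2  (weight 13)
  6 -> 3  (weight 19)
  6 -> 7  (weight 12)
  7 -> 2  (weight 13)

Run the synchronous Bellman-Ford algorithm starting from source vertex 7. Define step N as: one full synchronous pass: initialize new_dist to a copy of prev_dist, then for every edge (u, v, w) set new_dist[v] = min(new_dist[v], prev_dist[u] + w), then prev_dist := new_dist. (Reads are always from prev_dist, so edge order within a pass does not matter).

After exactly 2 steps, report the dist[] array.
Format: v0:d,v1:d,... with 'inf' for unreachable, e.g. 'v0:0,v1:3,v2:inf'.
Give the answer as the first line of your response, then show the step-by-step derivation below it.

v0:inf,v1:inf,v2:13,v3:inf,v4:33,v5:29,v6:inf,v7:0

step 1: dist = v0:inf,v1:inf,v2:13,v3:inf,v4:inf,v5:inf,v6:inf,v7:0
step 2: dist = v0:inf,v1:inf,v2:13,v3:inf,v4:33,v5:29,v6:inf,v7:0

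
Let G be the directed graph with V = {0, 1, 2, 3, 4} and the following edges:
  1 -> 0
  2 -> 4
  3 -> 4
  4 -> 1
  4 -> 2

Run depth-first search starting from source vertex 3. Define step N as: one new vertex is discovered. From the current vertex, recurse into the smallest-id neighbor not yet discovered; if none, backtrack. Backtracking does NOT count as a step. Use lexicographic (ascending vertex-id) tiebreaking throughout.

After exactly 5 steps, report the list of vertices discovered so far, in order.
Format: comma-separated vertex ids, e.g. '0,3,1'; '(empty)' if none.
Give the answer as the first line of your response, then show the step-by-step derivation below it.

3,4,1,0,2

step 1: discover 3; path=3; order=3
step 2: discover 4; path=3>4; order=3,4
step 3: discover 1; path=3>4>1; order=3,4,1
step 4: discover 0; path=3>4>1>0; order=3,4,1,0
step 5: discover 2; path=3>4>2; order=3,4,1,0,2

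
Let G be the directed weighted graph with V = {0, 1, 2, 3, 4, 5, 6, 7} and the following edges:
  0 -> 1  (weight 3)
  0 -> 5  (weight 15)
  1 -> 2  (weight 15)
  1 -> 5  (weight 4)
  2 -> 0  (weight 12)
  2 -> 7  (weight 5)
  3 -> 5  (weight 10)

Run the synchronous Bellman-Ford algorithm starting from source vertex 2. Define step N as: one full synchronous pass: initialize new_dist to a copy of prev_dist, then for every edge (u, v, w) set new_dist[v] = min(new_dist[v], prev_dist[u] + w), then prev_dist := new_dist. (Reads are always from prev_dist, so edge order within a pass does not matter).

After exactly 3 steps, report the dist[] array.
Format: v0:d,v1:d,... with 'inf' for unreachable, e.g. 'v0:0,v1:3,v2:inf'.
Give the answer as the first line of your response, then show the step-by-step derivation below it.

v0:12,v1:15,v2:0,v3:inf,v4:inf,v5:19,v6:inf,v7:5

step 1: dist = v0:12,v1:inf,v2:0,v3:inf,v4:inf,v5:inf,v6:inf,v7:5
step 2: dist = v0:12,v1:15,v2:0,v3:inf,v4:inf,v5:27,v6:inf,v7:5
step 3: dist = v0:12,v1:15,v2:0,v3:inf,v4:inf,v5:19,v6:inf,v7:5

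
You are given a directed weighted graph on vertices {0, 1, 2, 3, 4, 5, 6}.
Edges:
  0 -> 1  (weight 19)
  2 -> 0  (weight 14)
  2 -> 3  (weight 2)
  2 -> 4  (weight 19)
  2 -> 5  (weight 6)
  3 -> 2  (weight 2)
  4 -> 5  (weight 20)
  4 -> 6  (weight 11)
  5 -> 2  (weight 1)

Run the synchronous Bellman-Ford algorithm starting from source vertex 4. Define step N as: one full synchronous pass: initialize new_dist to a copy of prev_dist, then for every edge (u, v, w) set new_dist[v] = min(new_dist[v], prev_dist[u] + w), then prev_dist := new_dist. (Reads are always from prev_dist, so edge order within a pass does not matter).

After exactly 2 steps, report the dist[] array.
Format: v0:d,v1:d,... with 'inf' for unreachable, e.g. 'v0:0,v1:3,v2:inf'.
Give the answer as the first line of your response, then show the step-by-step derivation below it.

v0:inf,v1:inf,v2:21,v3:inf,v4:0,v5:20,v6:11

step 1: dist = v0:inf,v1:inf,v2:inf,v3:inf,v4:0,v5:20,v6:11
step 2: dist = v0:inf,v1:inf,v2:21,v3:inf,v4:0,v5:20,v6:11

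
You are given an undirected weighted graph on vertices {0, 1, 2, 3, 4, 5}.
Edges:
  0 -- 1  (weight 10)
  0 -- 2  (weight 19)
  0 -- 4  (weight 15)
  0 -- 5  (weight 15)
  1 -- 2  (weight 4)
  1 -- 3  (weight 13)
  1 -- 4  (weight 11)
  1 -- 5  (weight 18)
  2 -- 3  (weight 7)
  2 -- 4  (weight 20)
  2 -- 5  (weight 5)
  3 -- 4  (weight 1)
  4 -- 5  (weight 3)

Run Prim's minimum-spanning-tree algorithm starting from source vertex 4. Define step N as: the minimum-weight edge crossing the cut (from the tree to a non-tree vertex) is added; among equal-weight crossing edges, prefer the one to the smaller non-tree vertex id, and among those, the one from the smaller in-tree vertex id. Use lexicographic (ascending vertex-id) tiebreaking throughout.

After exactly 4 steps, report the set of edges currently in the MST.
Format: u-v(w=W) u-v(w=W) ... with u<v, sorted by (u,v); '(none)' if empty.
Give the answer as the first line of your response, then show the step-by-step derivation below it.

1-2(w=4) 2-5(w=5) 3-4(w=1) 4-5(w=3)

step 1: add edge 3-4 (w=1); MST = {3-4(w=1)}
step 2: add edge 4-5 (w=3); MST = {3-4(w=1) 4-5(w=3)}
step 3: add edge 2-5 (w=5); MST = {2-5(w=5) 3-4(w=1) 4-5(w=3)}
step 4: add edge 1-2 (w=4); MST = {1-2(w=4) 2-5(w=5) 3-4(w=1) 4-5(w=3)}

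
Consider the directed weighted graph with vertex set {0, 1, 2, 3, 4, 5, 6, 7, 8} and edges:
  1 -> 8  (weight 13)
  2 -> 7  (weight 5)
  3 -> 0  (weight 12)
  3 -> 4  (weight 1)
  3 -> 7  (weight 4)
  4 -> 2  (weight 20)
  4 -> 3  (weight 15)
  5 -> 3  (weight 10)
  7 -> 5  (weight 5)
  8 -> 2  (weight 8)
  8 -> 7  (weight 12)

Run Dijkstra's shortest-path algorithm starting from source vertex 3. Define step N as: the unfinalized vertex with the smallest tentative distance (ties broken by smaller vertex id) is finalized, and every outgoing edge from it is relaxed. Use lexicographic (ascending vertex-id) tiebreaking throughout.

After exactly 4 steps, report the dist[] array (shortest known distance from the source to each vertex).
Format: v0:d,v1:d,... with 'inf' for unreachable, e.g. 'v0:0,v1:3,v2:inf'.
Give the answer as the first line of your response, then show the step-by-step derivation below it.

v0:12,v1:inf,v2:21,v3:0,v4:1,v5:9,v6:inf,v7:4,v8:inf

step 1: dist = v0:12,v1:inf,v2:inf,v3:0,v4:1,v5:inf,v6:inf,v7:4,v8:inf
step 2: dist = v0:12,v1:inf,v2:21,v3:0,v4:1,v5:inf,v6:inf,v7:4,v8:inf
step 3: dist = v0:12,v1:inf,v2:21,v3:0,v4:1,v5:9,v6:inf,v7:4,v8:inf
step 4: dist = v0:12,v1:inf,v2:21,v3:0,v4:1,v5:9,v6:inf,v7:4,v8:inf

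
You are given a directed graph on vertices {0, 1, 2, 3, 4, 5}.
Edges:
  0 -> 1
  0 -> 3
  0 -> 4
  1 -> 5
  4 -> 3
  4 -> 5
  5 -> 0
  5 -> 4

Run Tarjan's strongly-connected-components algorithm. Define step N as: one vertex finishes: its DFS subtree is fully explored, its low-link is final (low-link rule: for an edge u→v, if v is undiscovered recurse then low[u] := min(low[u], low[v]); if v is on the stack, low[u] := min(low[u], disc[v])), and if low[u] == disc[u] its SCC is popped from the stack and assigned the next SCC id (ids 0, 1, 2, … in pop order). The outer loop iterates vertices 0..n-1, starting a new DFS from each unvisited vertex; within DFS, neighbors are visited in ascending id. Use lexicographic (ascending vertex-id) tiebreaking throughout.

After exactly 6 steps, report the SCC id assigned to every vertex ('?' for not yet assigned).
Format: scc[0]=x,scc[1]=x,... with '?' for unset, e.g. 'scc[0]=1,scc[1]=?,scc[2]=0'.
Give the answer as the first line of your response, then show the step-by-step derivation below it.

scc[0]=1,scc[1]=1,scc[2]=2,scc[3]=0,scc[4]=1,scc[5]=1

step 1: low=(low[0]=0,low[1]=1,low[2]=?,low[3]=4,low[4]=3,low[5]=0); scc=(scc[0]=?,scc[1]=?,scc[2]=?,scc[3]=0,scc[4]=?,scc[5]=?)
step 2: low=(low[0]=0,low[1]=1,low[2]=?,low[3]=4,low[4]=2,low[5]=0); scc=(scc[0]=?,scc[1]=?,scc[2]=?,scc[3]=0,scc[4]=?,scc[5]=?)
step 3: low=(low[0]=0,low[1]=1,low[2]=?,low[3]=4,low[4]=2,low[5]=0); scc=(scc[0]=?,scc[1]=?,scc[2]=?,scc[3]=0,scc[4]=?,scc[5]=?)
step 4: low=(low[0]=0,low[1]=0,low[2]=?,low[3]=4,low[4]=2,low[5]=0); scc=(scc[0]=?,scc[1]=?,scc[2]=?,scc[3]=0,scc[4]=?,scc[5]=?)
step 5: low=(low[0]=0,low[1]=0,low[2]=?,low[3]=4,low[4]=2,low[5]=0); scc=(scc[0]=1,scc[1]=1,scc[2]=?,scc[3]=0,scc[4]=1,scc[5]=1)
step 6: low=(low[0]=0,low[1]=0,low[2]=5,low[3]=4,low[4]=2,low[5]=0); scc=(scc[0]=1,scc[1]=1,scc[2]=2,scc[3]=0,scc[4]=1,scc[5]=1)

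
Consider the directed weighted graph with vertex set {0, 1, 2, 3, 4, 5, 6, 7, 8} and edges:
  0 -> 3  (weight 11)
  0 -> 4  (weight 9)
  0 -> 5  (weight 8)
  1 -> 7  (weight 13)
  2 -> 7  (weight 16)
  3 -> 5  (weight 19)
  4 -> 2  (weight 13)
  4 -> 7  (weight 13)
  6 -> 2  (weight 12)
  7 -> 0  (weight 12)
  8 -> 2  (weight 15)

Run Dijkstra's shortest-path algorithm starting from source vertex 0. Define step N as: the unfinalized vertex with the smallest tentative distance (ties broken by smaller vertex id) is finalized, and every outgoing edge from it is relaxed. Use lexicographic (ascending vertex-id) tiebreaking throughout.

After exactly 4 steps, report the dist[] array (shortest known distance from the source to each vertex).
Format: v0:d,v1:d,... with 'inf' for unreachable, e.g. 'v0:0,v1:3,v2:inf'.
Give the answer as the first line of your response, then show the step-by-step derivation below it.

v0:0,v1:inf,v2:22,v3:11,v4:9,v5:8,v6:inf,v7:22,v8:inf

step 1: dist = v0:0,v1:inf,v2:inf,v3:11,v4:9,v5:8,v6:inf,v7:inf,v8:inf
step 2: dist = v0:0,v1:inf,v2:inf,v3:11,v4:9,v5:8,v6:inf,v7:inf,v8:inf
step 3: dist = v0:0,v1:inf,v2:22,v3:11,v4:9,v5:8,v6:inf,v7:22,v8:inf
step 4: dist = v0:0,v1:inf,v2:22,v3:11,v4:9,v5:8,v6:inf,v7:22,v8:inf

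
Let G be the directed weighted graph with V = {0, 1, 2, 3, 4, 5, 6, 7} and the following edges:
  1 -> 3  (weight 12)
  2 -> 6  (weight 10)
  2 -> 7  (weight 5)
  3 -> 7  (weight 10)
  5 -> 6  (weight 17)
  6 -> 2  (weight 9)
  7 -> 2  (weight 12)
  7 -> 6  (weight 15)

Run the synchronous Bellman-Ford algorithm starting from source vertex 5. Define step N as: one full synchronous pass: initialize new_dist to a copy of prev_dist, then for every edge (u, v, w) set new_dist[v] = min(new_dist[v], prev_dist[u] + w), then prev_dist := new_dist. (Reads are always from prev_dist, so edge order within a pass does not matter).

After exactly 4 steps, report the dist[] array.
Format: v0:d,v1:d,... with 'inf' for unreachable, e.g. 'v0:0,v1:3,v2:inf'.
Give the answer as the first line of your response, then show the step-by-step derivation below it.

v0:inf,v1:inf,v2:26,v3:inf,v4:inf,v5:0,v6:17,v7:31

step 1: dist = v0:inf,v1:inf,v2:inf,v3:inf,v4:inf,v5:0,v6:17,v7:inf
step 2: dist = v0:inf,v1:inf,v2:26,v3:inf,v4:inf,v5:0,v6:17,v7:inf
step 3: dist = v0:inf,v1:inf,v2:26,v3:inf,v4:inf,v5:0,v6:17,v7:31
step 4: dist = v0:inf,v1:inf,v2:26,v3:inf,v4:inf,v5:0,v6:17,v7:31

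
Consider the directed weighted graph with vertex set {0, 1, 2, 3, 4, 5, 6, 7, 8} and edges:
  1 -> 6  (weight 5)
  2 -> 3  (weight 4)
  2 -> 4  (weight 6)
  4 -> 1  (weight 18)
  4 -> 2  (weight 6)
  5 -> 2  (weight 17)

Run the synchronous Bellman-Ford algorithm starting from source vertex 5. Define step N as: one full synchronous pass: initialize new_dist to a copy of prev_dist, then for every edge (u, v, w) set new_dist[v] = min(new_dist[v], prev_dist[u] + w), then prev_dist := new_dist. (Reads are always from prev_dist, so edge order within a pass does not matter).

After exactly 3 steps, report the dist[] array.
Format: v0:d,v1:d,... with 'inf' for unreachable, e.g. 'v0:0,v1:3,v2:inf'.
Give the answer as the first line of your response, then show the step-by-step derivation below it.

v0:inf,v1:41,v2:17,v3:21,v4:23,v5:0,v6:inf,v7:inf,v8:inf

step 1: dist = v0:inf,v1:inf,v2:17,v3:inf,v4:inf,v5:0,v6:inf,v7:inf,v8:inf
step 2: dist = v0:inf,v1:inf,v2:17,v3:21,v4:23,v5:0,v6:inf,v7:inf,v8:inf
step 3: dist = v0:inf,v1:41,v2:17,v3:21,v4:23,v5:0,v6:inf,v7:inf,v8:inf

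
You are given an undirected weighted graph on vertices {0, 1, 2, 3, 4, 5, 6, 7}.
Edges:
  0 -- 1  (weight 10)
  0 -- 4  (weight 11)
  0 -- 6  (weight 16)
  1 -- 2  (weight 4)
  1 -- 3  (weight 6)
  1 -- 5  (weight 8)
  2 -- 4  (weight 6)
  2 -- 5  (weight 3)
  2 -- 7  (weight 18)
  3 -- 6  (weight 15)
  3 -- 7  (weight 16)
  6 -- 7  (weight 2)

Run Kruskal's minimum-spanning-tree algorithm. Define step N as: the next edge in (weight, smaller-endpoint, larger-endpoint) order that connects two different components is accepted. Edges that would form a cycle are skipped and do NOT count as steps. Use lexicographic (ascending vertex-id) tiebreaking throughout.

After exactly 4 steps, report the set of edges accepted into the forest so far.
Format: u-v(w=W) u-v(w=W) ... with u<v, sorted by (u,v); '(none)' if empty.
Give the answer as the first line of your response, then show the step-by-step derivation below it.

1-2(w=4) 1-3(w=6) 2-5(w=3) 6-7(w=2)

step 1: add edge 6-7 (w=2); MST = {6-7(w=2)}
step 2: add edge 2-5 (w=3); MST = {2-5(w=3) 6-7(w=2)}
step 3: add edge 1-2 (w=4); MST = {1-2(w=4) 2-5(w=3) 6-7(w=2)}
step 4: add edge 1-3 (w=6); MST = {1-2(w=4) 1-3(w=6) 2-5(w=3) 6-7(w=2)}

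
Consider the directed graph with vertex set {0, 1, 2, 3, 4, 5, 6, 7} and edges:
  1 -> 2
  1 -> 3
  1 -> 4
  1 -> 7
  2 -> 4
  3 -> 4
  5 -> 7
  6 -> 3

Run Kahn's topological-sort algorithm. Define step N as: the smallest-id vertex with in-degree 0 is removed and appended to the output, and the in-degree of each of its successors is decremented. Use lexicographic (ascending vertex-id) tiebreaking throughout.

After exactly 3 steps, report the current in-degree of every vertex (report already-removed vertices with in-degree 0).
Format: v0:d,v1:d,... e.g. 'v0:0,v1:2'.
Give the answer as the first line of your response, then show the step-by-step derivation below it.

v0:0,v1:0,v2:0,v3:1,v4:1,v5:0,v6:0,v7:1

step 1: output 0; order=[0]; indeg=(0,0,1,2,3,0,0,2)
step 2: output 1; order=[0,1]; indeg=(0,0,0,1,2,0,0,1)
step 3: output 2; order=[0,1,2]; indeg=(0,0,0,1,1,0,0,1)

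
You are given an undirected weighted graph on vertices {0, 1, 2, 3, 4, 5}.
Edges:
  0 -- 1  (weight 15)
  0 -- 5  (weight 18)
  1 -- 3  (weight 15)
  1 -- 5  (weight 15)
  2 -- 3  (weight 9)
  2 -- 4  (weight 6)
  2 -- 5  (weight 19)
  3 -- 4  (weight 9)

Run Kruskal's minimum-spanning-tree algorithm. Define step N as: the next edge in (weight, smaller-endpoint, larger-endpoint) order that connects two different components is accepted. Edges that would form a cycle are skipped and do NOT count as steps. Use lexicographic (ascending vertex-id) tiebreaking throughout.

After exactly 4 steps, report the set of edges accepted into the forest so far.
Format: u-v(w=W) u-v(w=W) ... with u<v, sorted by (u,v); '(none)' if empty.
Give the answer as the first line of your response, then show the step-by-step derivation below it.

0-1(w=15) 1-3(w=15) 2-3(w=9) 2-4(w=6)

step 1: add edge 2-4 (w=6); MST = {2-4(w=6)}
step 2: add edge 2-3 (w=9); MST = {2-3(w=9) 2-4(w=6)}
step 3: add edge 0-1 (w=15); MST = {0-1(w=15) 2-3(w=9) 2-4(w=6)}
step 4: add edge 1-3 (w=15); MST = {0-1(w=15) 1-3(w=15) 2-3(w=9) 2-4(w=6)}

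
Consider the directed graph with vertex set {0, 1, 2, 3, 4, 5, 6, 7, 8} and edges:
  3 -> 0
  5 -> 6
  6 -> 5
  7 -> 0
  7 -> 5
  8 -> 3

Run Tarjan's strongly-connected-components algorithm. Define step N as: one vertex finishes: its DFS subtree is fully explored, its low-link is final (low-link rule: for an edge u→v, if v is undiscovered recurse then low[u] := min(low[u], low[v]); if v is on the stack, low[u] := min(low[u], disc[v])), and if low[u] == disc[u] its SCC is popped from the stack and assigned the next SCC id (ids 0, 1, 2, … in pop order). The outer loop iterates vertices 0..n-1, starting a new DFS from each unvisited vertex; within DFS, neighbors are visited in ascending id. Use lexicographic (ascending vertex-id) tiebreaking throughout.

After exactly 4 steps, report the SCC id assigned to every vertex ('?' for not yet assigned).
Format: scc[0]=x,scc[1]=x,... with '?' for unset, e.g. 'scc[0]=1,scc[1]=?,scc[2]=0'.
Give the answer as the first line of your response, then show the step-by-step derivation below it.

scc[0]=0,scc[1]=1,scc[2]=2,scc[3]=3,scc[4]=?,scc[5]=?,scc[6]=?,scc[7]=?,scc[8]=?

step 1: low=(low[0]=0,low[1]=?,low[2]=?,low[3]=?,low[4]=?,low[5]=?,low[6]=?,low[7]=?,low[8]=?); scc=(scc[0]=0,scc[1]=?,scc[2]=?,scc[3]=?,scc[4]=?,scc[5]=?,scc[6]=?,scc[7]=?,scc[8]=?)
step 2: low=(low[0]=0,low[1]=1,low[2]=?,low[3]=?,low[4]=?,low[5]=?,low[6]=?,low[7]=?,low[8]=?); scc=(scc[0]=0,scc[1]=1,scc[2]=?,scc[3]=?,scc[4]=?,scc[5]=?,scc[6]=?,scc[7]=?,scc[8]=?)
step 3: low=(low[0]=0,low[1]=1,low[2]=2,low[3]=?,low[4]=?,low[5]=?,low[6]=?,low[7]=?,low[8]=?); scc=(scc[0]=0,scc[1]=1,scc[2]=2,scc[3]=?,scc[4]=?,scc[5]=?,scc[6]=?,scc[7]=?,scc[8]=?)
step 4: low=(low[0]=0,low[1]=1,low[2]=2,low[3]=3,low[4]=?,low[5]=?,low[6]=?,low[7]=?,low[8]=?); scc=(scc[0]=0,scc[1]=1,scc[2]=2,scc[3]=3,scc[4]=?,scc[5]=?,scc[6]=?,scc[7]=?,scc[8]=?)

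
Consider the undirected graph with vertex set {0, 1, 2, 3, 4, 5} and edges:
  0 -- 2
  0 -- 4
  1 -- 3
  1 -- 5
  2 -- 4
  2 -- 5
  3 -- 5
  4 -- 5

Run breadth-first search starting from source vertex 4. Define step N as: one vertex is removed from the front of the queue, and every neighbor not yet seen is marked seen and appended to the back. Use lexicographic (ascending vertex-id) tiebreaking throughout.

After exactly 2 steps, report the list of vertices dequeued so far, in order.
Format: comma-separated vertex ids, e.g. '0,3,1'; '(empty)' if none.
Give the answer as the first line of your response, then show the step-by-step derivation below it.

4,0

step 1: dequeue 4; queue=[0,2,5]; order=4
step 2: dequeue 0; queue=[2,5]; order=4,0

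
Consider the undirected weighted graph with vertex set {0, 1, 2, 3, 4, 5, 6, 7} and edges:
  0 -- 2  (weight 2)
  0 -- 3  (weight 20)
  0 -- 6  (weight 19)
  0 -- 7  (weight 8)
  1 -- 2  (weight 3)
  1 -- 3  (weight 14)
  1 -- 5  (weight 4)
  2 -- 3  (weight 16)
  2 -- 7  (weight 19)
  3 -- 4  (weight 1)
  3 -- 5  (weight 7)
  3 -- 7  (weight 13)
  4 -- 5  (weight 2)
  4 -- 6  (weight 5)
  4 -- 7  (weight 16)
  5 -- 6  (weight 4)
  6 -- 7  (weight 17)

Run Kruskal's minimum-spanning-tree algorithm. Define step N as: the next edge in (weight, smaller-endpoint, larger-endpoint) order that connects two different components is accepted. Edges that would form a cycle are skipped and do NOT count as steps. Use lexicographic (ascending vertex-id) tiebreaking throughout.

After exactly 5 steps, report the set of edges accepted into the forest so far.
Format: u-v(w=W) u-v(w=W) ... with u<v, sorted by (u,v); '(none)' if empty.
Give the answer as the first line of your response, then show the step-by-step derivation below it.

0-2(w=2) 1-2(w=3) 1-5(w=4) 3-4(w=1) 4-5(w=2)

step 1: add edge 3-4 (w=1); MST = {3-4(w=1)}
step 2: add edge 0-2 (w=2); MST = {0-2(w=2) 3-4(w=1)}
step 3: add edge 4-5 (w=2); MST = {0-2(w=2) 3-4(w=1) 4-5(w=2)}
step 4: add edge 1-2 (w=3); MST = {0-2(w=2) 1-2(w=3) 3-4(w=1) 4-5(w=2)}
step 5: add edge 1-5 (w=4); MST = {0-2(w=2) 1-2(w=3) 1-5(w=4) 3-4(w=1) 4-5(w=2)}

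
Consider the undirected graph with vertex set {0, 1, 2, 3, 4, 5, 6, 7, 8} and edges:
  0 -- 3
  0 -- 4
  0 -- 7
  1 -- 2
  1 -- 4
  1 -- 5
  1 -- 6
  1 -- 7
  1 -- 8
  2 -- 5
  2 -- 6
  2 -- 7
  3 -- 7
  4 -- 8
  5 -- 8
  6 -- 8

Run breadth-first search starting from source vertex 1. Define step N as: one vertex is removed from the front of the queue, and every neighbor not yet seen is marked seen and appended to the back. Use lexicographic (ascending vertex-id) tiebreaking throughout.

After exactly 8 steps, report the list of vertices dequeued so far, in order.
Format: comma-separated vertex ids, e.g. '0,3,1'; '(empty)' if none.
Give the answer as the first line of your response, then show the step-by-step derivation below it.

1,2,4,5,6,7,8,0

step 1: dequeue 1; queue=[2,4,5,6,7,8]; order=1
step 2: dequeue 2; queue=[4,5,6,7,8]; order=1,2
step 3: dequeue 4; queue=[5,6,7,8,0]; order=1,2,4
step 4: dequeue 5; queue=[6,7,8,0]; order=1,2,4,5
step 5: dequeue 6; queue=[7,8,0]; order=1,2,4,5,6
step 6: dequeue 7; queue=[8,0,3]; order=1,2,4,5,6,7
step 7: dequeue 8; queue=[0,3]; order=1,2,4,5,6,7,8
step 8: dequeue 0; queue=[3]; order=1,2,4,5,6,7,8,0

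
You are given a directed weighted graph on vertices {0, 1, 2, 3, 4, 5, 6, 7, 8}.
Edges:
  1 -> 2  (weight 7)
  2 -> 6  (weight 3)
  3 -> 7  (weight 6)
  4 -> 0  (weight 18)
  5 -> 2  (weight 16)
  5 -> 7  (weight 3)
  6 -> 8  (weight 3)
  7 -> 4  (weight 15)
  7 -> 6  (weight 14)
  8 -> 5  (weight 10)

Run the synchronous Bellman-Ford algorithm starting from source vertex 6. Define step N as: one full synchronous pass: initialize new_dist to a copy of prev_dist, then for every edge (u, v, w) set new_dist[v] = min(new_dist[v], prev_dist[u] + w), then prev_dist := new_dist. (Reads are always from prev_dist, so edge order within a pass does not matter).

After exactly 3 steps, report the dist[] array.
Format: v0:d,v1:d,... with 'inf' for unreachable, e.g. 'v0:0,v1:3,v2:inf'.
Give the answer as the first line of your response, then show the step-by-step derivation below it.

v0:inf,v1:inf,v2:29,v3:inf,v4:inf,v5:13,v6:0,v7:16,v8:3

step 1: dist = v0:inf,v1:inf,v2:inf,v3:inf,v4:inf,v5:inf,v6:0,v7:inf,v8:3
step 2: dist = v0:inf,v1:inf,v2:inf,v3:inf,v4:inf,v5:13,v6:0,v7:inf,v8:3
step 3: dist = v0:inf,v1:inf,v2:29,v3:inf,v4:inf,v5:13,v6:0,v7:16,v8:3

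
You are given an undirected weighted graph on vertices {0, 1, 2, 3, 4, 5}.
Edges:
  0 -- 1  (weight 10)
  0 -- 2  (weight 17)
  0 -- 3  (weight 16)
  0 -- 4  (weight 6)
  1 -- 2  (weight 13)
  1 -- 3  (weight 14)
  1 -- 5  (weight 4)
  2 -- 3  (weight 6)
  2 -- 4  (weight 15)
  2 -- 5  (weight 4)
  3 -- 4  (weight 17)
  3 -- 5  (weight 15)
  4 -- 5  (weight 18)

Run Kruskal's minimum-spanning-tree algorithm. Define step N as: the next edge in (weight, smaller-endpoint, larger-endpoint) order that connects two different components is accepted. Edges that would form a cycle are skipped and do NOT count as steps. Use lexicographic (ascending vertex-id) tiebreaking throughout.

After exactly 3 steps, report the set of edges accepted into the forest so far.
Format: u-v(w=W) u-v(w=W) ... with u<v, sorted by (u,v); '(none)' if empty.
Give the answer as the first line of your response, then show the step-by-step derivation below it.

0-4(w=6) 1-5(w=4) 2-5(w=4)

step 1: add edge 1-5 (w=4); MST = {1-5(w=4)}
step 2: add edge 2-5 (w=4); MST = {1-5(w=4) 2-5(w=4)}
step 3: add edge 0-4 (w=6); MST = {0-4(w=6) 1-5(w=4) 2-5(w=4)}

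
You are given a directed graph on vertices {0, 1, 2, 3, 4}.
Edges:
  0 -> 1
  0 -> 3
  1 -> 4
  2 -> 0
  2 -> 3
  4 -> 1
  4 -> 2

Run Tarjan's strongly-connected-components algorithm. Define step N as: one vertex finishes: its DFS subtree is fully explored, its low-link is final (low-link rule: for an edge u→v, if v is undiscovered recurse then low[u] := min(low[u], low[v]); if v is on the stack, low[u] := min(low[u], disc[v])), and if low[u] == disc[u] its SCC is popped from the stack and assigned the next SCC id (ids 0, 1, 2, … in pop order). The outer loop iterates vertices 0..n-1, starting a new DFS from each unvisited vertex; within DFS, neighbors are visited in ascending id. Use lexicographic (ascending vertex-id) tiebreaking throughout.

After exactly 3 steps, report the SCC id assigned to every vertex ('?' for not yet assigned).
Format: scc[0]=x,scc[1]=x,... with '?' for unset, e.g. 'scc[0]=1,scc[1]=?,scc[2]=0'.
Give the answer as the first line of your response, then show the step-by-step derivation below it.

scc[0]=?,scc[1]=?,scc[2]=?,scc[3]=0,scc[4]=?

step 1: low=(low[0]=0,low[1]=1,low[2]=0,low[3]=4,low[4]=1); scc=(scc[0]=?,scc[1]=?,scc[2]=?,scc[3]=0,scc[4]=?)
step 2: low=(low[0]=0,low[1]=1,low[2]=0,low[3]=4,low[4]=1); scc=(scc[0]=?,scc[1]=?,scc[2]=?,scc[3]=0,scc[4]=?)
step 3: low=(low[0]=0,low[1]=1,low[2]=0,low[3]=4,low[4]=0); scc=(scc[0]=?,scc[1]=?,scc[2]=?,scc[3]=0,scc[4]=?)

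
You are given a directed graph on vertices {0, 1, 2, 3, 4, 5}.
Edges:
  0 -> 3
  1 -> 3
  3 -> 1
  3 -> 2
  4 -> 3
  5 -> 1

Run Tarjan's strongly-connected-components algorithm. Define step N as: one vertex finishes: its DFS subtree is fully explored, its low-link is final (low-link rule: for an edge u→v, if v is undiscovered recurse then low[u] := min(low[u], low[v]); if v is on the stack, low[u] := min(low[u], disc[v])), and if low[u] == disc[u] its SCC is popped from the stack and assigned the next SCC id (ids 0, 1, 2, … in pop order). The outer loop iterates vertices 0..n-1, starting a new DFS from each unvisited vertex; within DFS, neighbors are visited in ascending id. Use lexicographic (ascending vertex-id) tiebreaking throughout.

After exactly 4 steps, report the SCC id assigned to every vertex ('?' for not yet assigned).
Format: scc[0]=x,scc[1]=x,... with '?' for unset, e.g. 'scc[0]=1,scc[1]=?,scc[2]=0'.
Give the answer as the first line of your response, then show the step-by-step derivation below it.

scc[0]=2,scc[1]=1,scc[2]=0,scc[3]=1,scc[4]=?,scc[5]=?

step 1: low=(low[0]=0,low[1]=1,low[2]=?,low[3]=1,low[4]=?,low[5]=?); scc=(scc[0]=?,scc[1]=?,scc[2]=?,scc[3]=?,scc[4]=?,scc[5]=?)
step 2: low=(low[0]=0,low[1]=1,low[2]=3,low[3]=1,low[4]=?,low[5]=?); scc=(scc[0]=?,scc[1]=?,scc[2]=0,scc[3]=?,scc[4]=?,scc[5]=?)
step 3: low=(low[0]=0,low[1]=1,low[2]=3,low[3]=1,low[4]=?,low[5]=?); scc=(scc[0]=?,scc[1]=1,scc[2]=0,scc[3]=1,scc[4]=?,scc[5]=?)
step 4: low=(low[0]=0,low[1]=1,low[2]=3,low[3]=1,low[4]=?,low[5]=?); scc=(scc[0]=2,scc[1]=1,scc[2]=0,scc[3]=1,scc[4]=?,scc[5]=?)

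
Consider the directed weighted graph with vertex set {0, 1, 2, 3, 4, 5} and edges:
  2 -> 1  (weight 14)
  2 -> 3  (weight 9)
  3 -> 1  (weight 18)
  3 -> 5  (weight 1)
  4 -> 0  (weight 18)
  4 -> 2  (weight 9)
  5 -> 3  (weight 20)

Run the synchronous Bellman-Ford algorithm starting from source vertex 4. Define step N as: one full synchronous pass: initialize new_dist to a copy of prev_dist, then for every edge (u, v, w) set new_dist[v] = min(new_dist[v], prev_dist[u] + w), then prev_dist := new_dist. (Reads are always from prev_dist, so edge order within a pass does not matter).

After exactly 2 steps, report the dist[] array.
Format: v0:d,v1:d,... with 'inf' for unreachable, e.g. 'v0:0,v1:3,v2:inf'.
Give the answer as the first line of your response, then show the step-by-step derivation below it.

v0:18,v1:23,v2:9,v3:18,v4:0,v5:inf

step 1: dist = v0:18,v1:inf,v2:9,v3:inf,v4:0,v5:inf
step 2: dist = v0:18,v1:23,v2:9,v3:18,v4:0,v5:inf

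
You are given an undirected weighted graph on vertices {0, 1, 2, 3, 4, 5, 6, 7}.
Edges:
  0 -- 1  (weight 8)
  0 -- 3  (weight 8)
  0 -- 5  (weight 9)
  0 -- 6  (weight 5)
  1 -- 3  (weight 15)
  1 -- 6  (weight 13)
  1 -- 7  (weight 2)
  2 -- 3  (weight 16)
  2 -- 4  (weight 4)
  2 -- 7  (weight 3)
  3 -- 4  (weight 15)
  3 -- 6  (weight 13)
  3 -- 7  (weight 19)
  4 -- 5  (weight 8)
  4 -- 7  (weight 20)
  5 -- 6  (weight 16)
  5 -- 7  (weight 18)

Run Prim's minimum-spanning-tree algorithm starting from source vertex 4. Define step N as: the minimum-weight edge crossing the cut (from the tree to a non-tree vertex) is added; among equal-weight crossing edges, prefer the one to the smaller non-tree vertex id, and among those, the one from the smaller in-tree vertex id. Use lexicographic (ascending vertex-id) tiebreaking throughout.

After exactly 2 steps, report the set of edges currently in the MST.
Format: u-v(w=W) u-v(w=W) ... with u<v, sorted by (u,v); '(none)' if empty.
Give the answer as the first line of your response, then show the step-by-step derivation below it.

2-4(w=4) 2-7(w=3)

step 1: add edge 2-4 (w=4); MST = {2-4(w=4)}
step 2: add edge 2-7 (w=3); MST = {2-4(w=4) 2-7(w=3)}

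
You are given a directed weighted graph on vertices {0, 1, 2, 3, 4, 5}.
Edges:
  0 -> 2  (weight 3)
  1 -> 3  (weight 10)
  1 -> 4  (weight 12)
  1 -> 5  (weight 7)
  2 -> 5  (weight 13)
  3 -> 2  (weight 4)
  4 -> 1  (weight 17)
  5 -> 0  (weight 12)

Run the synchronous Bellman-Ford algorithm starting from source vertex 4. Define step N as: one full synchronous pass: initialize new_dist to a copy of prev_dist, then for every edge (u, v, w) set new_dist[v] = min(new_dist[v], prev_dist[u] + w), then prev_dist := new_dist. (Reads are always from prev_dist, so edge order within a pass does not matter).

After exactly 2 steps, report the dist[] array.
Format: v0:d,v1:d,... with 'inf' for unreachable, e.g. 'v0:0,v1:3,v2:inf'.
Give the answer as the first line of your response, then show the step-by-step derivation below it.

v0:inf,v1:17,v2:inf,v3:27,v4:0,v5:24

step 1: dist = v0:inf,v1:17,v2:inf,v3:inf,v4:0,v5:inf
step 2: dist = v0:inf,v1:17,v2:inf,v3:27,v4:0,v5:24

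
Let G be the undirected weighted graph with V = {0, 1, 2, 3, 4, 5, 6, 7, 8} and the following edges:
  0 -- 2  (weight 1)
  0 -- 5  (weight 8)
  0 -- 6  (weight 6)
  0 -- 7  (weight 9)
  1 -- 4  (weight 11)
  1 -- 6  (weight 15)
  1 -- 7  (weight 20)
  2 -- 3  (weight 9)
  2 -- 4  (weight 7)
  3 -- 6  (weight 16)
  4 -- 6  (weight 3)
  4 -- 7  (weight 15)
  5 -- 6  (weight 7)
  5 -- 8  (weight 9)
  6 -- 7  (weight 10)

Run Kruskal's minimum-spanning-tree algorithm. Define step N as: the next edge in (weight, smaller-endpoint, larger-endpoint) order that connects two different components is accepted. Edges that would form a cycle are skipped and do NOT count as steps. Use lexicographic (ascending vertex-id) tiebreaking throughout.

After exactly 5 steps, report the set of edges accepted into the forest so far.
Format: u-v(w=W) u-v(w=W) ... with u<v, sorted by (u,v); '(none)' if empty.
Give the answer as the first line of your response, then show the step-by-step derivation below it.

0-2(w=1) 0-6(w=6) 0-7(w=9) 4-6(w=3) 5-6(w=7)

step 1: add edge 0-2 (w=1); MST = {0-2(w=1)}
step 2: add edge 4-6 (w=3); MST = {0-2(w=1) 4-6(w=3)}
step 3: add edge 0-6 (w=6); MST = {0-2(w=1) 0-6(w=6) 4-6(w=3)}
step 4: add edge 5-6 (w=7); MST = {0-2(w=1) 0-6(w=6) 4-6(w=3) 5-6(w=7)}
step 5: add edge 0-7 (w=9); MST = {0-2(w=1) 0-6(w=6) 0-7(w=9) 4-6(w=3) 5-6(w=7)}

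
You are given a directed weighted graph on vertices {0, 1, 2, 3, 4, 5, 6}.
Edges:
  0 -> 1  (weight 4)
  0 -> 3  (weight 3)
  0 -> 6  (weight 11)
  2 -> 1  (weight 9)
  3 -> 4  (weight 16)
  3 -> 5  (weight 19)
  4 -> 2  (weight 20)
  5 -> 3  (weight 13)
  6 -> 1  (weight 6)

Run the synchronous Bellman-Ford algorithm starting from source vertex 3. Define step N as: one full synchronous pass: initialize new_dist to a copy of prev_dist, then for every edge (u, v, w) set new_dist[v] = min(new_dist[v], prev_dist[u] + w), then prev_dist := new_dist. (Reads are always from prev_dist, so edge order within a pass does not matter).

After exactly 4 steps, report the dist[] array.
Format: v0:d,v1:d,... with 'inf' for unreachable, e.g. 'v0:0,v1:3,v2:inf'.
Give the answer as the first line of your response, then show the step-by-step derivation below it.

v0:inf,v1:45,v2:36,v3:0,v4:16,v5:19,v6:inf

step 1: dist = v0:inf,v1:inf,v2:inf,v3:0,v4:16,v5:19,v6:inf
step 2: dist = v0:inf,v1:inf,v2:36,v3:0,v4:16,v5:19,v6:inf
step 3: dist = v0:inf,v1:45,v2:36,v3:0,v4:16,v5:19,v6:inf
step 4: dist = v0:inf,v1:45,v2:36,v3:0,v4:16,v5:19,v6:inf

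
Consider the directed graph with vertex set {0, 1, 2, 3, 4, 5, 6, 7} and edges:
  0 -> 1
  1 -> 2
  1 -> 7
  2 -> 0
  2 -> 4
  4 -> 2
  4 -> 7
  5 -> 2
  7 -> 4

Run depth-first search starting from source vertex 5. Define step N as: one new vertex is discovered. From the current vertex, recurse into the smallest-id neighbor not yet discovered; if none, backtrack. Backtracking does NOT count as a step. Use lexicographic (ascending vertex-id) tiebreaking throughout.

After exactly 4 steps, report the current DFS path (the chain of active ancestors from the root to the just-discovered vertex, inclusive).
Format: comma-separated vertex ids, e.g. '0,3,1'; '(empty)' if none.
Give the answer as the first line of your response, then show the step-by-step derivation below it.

5,2,0,1

step 1: discover 5; path=5; order=5
step 2: discover 2; path=5>2; order=5,2
step 3: discover 0; path=5>2>0; order=5,2,0
step 4: discover 1; path=5>2>0>1; order=5,2,0,1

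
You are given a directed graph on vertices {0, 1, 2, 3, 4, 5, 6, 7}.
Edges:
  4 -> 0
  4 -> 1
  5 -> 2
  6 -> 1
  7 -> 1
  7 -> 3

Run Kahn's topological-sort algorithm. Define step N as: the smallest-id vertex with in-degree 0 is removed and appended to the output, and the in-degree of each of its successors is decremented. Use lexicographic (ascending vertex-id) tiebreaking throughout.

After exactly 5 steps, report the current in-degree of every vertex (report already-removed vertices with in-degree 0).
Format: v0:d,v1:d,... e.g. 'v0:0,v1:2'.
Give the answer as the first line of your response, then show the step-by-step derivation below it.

v0:0,v1:1,v2:0,v3:1,v4:0,v5:0,v6:0,v7:0

step 1: output 4; order=[4]; indeg=(0,2,1,1,0,0,0,0)
step 2: output 0; order=[4,0]; indeg=(0,2,1,1,0,0,0,0)
step 3: output 5; order=[4,0,5]; indeg=(0,2,0,1,0,0,0,0)
step 4: output 2; order=[4,0,5,2]; indeg=(0,2,0,1,0,0,0,0)
step 5: output 6; order=[4,0,5,2,6]; indeg=(0,1,0,1,0,0,0,0)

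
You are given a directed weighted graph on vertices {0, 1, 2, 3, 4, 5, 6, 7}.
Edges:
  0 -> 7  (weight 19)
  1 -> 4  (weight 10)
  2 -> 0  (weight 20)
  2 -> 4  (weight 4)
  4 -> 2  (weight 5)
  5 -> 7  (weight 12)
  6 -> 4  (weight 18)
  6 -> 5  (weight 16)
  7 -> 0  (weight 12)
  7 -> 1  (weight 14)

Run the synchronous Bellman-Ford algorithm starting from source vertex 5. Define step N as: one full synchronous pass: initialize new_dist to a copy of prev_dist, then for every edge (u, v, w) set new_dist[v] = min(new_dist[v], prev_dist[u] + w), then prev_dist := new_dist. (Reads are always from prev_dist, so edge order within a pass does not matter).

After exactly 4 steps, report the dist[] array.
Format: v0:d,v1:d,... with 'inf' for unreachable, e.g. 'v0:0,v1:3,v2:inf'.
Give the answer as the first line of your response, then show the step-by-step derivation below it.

v0:24,v1:26,v2:41,v3:inf,v4:36,v5:0,v6:inf,v7:12

step 1: dist = v0:inf,v1:inf,v2:inf,v3:inf,v4:inf,v5:0,v6:inf,v7:12
step 2: dist = v0:24,v1:26,v2:inf,v3:inf,v4:inf,v5:0,v6:inf,v7:12
step 3: dist = v0:24,v1:26,v2:inf,v3:inf,v4:36,v5:0,v6:inf,v7:12
step 4: dist = v0:24,v1:26,v2:41,v3:inf,v4:36,v5:0,v6:inf,v7:12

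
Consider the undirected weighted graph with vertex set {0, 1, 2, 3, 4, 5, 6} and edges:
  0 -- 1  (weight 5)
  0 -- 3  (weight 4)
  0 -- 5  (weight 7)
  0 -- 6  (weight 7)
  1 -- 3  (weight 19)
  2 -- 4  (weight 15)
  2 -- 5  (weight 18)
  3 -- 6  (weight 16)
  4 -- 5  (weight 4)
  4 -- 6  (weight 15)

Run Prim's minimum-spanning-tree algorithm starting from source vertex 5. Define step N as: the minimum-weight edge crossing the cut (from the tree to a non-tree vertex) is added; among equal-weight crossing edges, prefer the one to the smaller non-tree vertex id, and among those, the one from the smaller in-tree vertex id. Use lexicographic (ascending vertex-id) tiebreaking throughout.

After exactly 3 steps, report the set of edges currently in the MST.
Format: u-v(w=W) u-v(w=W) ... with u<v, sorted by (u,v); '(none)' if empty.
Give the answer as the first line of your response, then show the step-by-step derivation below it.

0-3(w=4) 0-5(w=7) 4-5(w=4)

step 1: add edge 4-5 (w=4); MST = {4-5(w=4)}
step 2: add edge 0-5 (w=7); MST = {0-5(w=7) 4-5(w=4)}
step 3: add edge 0-3 (w=4); MST = {0-3(w=4) 0-5(w=7) 4-5(w=4)}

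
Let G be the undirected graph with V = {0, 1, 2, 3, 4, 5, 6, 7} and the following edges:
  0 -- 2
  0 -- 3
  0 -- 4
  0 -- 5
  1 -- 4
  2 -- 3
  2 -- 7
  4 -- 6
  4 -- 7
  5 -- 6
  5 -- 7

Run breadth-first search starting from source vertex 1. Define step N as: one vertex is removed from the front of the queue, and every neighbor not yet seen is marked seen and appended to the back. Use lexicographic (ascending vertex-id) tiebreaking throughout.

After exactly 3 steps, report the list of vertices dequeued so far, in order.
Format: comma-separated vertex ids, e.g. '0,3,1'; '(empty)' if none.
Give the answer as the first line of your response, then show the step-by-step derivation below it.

1,4,0

step 1: dequeue 1; queue=[4]; order=1
step 2: dequeue 4; queue=[0,6,7]; order=1,4
step 3: dequeue 0; queue=[6,7,2,3,5]; order=1,4,0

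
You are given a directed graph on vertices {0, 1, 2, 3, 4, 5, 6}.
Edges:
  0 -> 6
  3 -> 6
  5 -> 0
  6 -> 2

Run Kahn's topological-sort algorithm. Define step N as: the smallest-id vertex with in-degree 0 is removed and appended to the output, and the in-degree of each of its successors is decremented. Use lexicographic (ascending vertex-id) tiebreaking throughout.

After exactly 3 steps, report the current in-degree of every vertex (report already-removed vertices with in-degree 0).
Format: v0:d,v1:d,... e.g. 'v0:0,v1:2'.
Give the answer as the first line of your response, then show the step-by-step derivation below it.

v0:1,v1:0,v2:1,v3:0,v4:0,v5:0,v6:1

step 1: output 1; order=[1]; indeg=(1,0,1,0,0,0,2)
step 2: output 3; order=[1,3]; indeg=(1,0,1,0,0,0,1)
step 3: output 4; order=[1,3,4]; indeg=(1,0,1,0,0,0,1)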